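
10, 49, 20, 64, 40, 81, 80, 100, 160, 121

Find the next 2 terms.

Taking every 2nd term gives 2 separate tracks.
Subsequence A is 10, 20, 40, 80, 160, which is multiplying by 2 each time.
Subsequence B is 49, 64, 81, 100, 121, which is perfect squares starting at 7².
Position 11 falls in subsequence A as its term 6, giving 320.
Term 12 comes from subsequence B (its 6th entry): 144.

320, 144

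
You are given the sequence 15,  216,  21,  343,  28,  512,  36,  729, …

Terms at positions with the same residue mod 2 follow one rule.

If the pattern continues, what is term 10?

Split by position mod 2 into 2 tracks.
Stream A: 15, 21, 28, 36. The triangular numbers T_5, T_6, ….
Stream B: 216, 343, 512, 729. The cubes 6³, 7³, 8³, ….
Position 10 → stream B, term 5 = 1000.

1000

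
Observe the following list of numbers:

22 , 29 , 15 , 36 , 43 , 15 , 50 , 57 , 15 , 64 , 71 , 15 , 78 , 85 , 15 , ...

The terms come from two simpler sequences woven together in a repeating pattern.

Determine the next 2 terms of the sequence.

92, 99

Positions follow the repeating pattern AAB; grouping by letter gives 2 tracks.
Track A is 22, 29, 36, 43, 50, 57, 64, 71, 78, 85, which is arithmetic with common difference +7.
Track B is 15, 15, 15, 15, 15, which is always 15.
The 16th slot belongs to track A; its 11th term is 92.
Term 17 comes from track A (its 12th entry): 99.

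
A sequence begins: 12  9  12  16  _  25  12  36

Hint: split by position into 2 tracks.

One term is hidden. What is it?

The terms cycle through 2 interleaved subsequences.
Stream A = 12, 12, ?, 12: always 12.
Stream B = 9, 16, 25, 36: the squares 3², 4², 5², ….
Stream A's pattern makes the blank 12.

12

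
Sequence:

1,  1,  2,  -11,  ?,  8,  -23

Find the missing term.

4

Positions follow the repeating pattern ABB; grouping by letter gives 2 tracks.
Stream A: 1, -11, -23 — arithmetic with common difference −12.
Stream B: 1, 2, ?, 8 — powers of 2.
So the missing entry in stream B is 4.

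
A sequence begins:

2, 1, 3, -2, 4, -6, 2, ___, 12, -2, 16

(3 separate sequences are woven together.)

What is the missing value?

9

Taking every 3rd term gives 3 separate tracks.
Stream A = 2, -2, 2, -2: oscillating between 2 and -2.
Stream B = 1, 4, ?, 16: perfect squares starting at 1².
Stream C = 3, -6, 12: geometric, ×-2 each step.
The gap is stream B's term 3; the rule gives 9.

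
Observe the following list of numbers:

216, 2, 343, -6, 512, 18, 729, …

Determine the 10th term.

The terms cycle through 2 interleaved subsequences.
Subsequence A: 216, 343, 512, 729 — the cubes 6³, 7³, 8³, ….
Subsequence B: 2, -6, 18 — geometric with ratio -3.
Position 10 falls in subsequence B as its term 5, giving 162.

162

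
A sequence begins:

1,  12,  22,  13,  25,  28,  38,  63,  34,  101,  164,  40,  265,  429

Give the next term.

The slot pattern repeats as AAB (period 3), so there are 2 interleaved tracks.
Track A: 1, 12, 13, 25, 38, 63, 101, 164, 265, 429. Each term equals the sum of the previous two.
Track B: 22, 28, 34, 40. Linear: a_n = 16 + 6·n.
Position 15 → track B, term 5 = 46.

46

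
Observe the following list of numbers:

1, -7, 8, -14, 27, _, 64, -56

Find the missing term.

Odd-indexed and even-indexed terms follow separate rules.
Track A: 1, 8, 27, 64 — consecutive cubes n³ from n = 1.
Track B: -7, -14, ?, -56 — multiplying by 2 each time.
Filling track B at index 3 by its rule yields -28.

-28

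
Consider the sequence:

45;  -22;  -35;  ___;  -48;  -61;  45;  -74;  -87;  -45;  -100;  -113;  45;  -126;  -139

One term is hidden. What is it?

Positions follow the repeating pattern ABB; grouping by letter gives 2 tracks.
Track A = 45, ?, 45, -45, 45: oscillating between 45 and -45.
Track B = -22, -35, -48, -61, -74, -87, -100, -113, -126, -139: subtracting 13 each time.
So the missing entry in track A is -45.

-45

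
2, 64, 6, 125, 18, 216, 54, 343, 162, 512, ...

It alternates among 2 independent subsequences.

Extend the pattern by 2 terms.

Taking every 2nd term gives 2 separate tracks.
Track A: 2, 6, 18, 54, 162 (multiplying by 3 each time).
Track B: 64, 125, 216, 343, 512 (perfect cubes starting at 4³).
Position 11 → track A, term 6 = 486.
Position 12 falls in track B as its term 6, giving 729.

486, 729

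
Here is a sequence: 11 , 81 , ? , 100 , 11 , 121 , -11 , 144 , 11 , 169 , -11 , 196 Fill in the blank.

Split by position mod 2 into 2 tracks.
Stream A: 11, ?, 11, -11, 11, -11. The oscillation 11·(−1)^(n+1).
Stream B: 81, 100, 121, 144, 169, 196. Perfect squares starting at 9².
So the missing entry in stream A is -11.

-11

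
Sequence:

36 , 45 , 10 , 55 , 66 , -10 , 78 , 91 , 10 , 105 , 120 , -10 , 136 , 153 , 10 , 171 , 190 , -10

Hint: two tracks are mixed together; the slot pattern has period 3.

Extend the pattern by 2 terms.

Reading positions in blocks of 3 reveals the pattern AAB — 2 tracks woven together.
Track A is 36, 45, 55, 66, 78, 91, 105, 120, 136, 153, 171, 190, which is triangular numbers starting at T_8.
Track B is 10, -10, 10, -10, 10, -10, which is the oscillation 10·(−1)^(n+1).
The 19th slot belongs to track A; its 13th term is 210.
Position 20 → track A, term 14 = 231.

210, 231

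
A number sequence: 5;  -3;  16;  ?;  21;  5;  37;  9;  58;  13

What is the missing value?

1

Split by position mod 2 into 2 tracks.
Track A: 5, 16, 21, 37, 58 (Fibonacci-style (each term is the sum of the two before it)).
Track B: -3, ?, 5, 9, 13 (arithmetic with common difference +4).
Track B's pattern makes the blank 1.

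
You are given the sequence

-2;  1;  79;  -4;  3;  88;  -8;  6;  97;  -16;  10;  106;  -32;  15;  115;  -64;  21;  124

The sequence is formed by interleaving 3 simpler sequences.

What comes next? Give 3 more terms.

-128, 28, 133

Split by position mod 3: positions 1, 4, 7, … form one track, and each other residue class forms its own.
Subsequence A: -2, -4, -8, -16, -32, -64. Geometric, ×2 each step.
Subsequence B: 1, 3, 6, 10, 15, 21. The triangular numbers T_1, T_2, ….
Subsequence C: 79, 88, 97, 106, 115, 124. Arithmetic with common difference +9.
Term 19 comes from subsequence A (its 7th entry): -128.
Position 20 falls in subsequence B as its term 7, giving 28.
Position 21 → subsequence C, term 7 = 133.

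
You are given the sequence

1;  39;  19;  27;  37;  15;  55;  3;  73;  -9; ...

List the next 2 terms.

91, -21

Odd-indexed and even-indexed terms follow separate rules.
Track A: 1, 19, 37, 55, 73 (arithmetic with common difference +18).
Track B: 39, 27, 15, 3, -9 (arithmetic, step −12).
Term 11 comes from track A (its 6th entry): 91.
Term 12 comes from track B (its 6th entry): -21.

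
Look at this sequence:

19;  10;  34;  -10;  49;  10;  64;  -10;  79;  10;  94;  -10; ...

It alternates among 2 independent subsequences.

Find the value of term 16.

-10

Taking every 2nd term gives 2 separate tracks.
Subsequence A: 19, 34, 49, 64, 79, 94 — arithmetic with common difference +15.
Subsequence B: 10, -10, 10, -10, 10, -10 — the oscillation 10·(−1)^(n+1).
Term 16 comes from subsequence B (its 8th entry): -10.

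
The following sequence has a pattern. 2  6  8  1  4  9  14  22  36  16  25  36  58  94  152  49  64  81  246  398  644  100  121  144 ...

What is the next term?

Positions follow the repeating pattern AAABBB; grouping by letter gives 2 tracks.
Track A: 2, 6, 8, 14, 22, 36, 58, 94, 152, 246, 398, 644. Each term equals the sum of the previous two.
Track B: 1, 4, 9, 16, 25, 36, 49, 64, 81, 100, 121, 144. Consecutive squares n² from n = 1.
Position 25 falls in track A as its term 13, giving 1042.

1042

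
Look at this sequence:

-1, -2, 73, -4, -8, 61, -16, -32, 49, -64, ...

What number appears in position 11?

-128

The slot pattern repeats as AAB (period 3), so there are 2 interleaved tracks.
Track A: -1, -2, -4, -8, -16, -32, -64. Geometric, ×2 each step.
Track B: 73, 61, 49. Arithmetic with common difference −12.
Term 11 comes from track A (its 8th entry): -128.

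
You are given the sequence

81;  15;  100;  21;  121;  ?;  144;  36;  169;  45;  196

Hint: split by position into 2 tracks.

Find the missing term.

28

Positions 1, 3, 5, … form one subsequence and positions 2, 4, 6, … form another.
Track A is 81, 100, 121, 144, 169, 196, which is perfect squares starting at 9².
Track B is 15, 21, ?, 36, 45, which is triangular numbers starting at T_5.
So the missing entry in track B is 28.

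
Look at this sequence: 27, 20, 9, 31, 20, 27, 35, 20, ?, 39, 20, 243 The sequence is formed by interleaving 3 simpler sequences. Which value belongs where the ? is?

81

Taking every 3rd term gives 3 separate tracks.
Stream A = 27, 31, 35, 39: arithmetic, step +4.
Stream B = 20, 20, 20, 20: the constant sequence 20.
Stream C = 9, 27, ?, 243: powers of 3.
Filling stream C at index 3 by its rule yields 81.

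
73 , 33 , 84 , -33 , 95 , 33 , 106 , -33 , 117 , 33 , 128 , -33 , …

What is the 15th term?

150

The terms cycle through 2 interleaved subsequences.
Stream A is 73, 84, 95, 106, 117, 128, which is arithmetic with common difference +11.
Stream B is 33, -33, 33, -33, 33, -33, which is alternating ±33.
The 15th slot belongs to stream A; its 8th term is 150.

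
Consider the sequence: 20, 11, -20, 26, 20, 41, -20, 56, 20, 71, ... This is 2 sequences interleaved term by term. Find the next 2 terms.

The terms cycle through 2 interleaved subsequences.
Subsequence A: 20, -20, 20, -20, 20 — alternating ±20.
Subsequence B: 11, 26, 41, 56, 71 — arithmetic with common difference +15.
Position 11 falls in subsequence A as its term 6, giving -20.
Term 12 comes from subsequence B (its 6th entry): 86.

-20, 86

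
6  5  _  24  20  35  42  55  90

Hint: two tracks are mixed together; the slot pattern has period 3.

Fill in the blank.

15

Reading positions in blocks of 3 reveals the pattern ABB — 2 tracks woven together.
Stream A = 6, 24, 42: arithmetic, step +18.
Stream B = 5, ?, 20, 35, 55, 90: Fibonacci-style (each term is the sum of the two before it).
The gap is stream B's term 2; the rule gives 15.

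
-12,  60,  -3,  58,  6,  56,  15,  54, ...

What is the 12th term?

Split by position mod 2 into 2 tracks.
Track A: -12, -3, 6, 15 (linear: a_n = -21 + 9·n).
Track B: 60, 58, 56, 54 (arithmetic, step −2).
Position 12 falls in track B as its term 6, giving 50.

50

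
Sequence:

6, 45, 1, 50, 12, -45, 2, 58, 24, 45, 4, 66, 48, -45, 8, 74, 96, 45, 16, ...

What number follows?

82

Split by position mod 4: positions 1, 5, 9, … form one track, and each other residue class forms its own.
Track A is 6, 12, 24, 48, 96, which is a geometric progression (common ratio 2).
Track B is 45, -45, 45, -45, 45, which is the oscillation 45·(−1)^(n+1).
Track C is 1, 2, 4, 8, 16, which is powers of 2.
Track D is 50, 58, 66, 74, which is arithmetic with common difference +8.
Position 20 → track D, term 5 = 82.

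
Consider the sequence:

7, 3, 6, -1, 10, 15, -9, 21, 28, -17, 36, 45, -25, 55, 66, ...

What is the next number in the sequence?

Reading positions in blocks of 3 reveals the pattern ABB — 2 tracks woven together.
Track A = 7, -1, -9, -17, -25: arithmetic, step −8.
Track B = 3, 6, 10, 15, 21, 28, 36, 45, 55, 66: triangular numbers starting at T_2.
Term 16 comes from track A (its 6th entry): -33.

-33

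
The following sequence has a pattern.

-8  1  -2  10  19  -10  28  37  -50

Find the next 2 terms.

The slot pattern repeats as AAB (period 3), so there are 2 interleaved tracks.
Track A: -8, 1, 10, 19, 28, 37 — adding 9 each time.
Track B: -2, -10, -50 — geometric, ×5 each step.
Term 10 comes from track A (its 7th entry): 46.
Term 11 comes from track A (its 8th entry): 55.

46, 55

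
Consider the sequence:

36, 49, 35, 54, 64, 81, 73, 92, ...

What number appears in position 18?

225

Positions follow the repeating pattern AABB; grouping by letter gives 2 tracks.
Track A: 36, 49, 64, 81 — the squares 6², 7², 8², ….
Track B: 35, 54, 73, 92 — linear: a_n = 16 + 19·n.
Position 18 → track A, term 10 = 225.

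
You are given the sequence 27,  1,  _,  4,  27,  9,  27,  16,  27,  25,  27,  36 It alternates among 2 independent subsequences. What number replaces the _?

27

The terms cycle through 2 interleaved subsequences.
Track A = 27, ?, 27, 27, 27, 27: always 27.
Track B = 1, 4, 9, 16, 25, 36: consecutive squares n² from n = 1.
Track A's pattern makes the blank 27.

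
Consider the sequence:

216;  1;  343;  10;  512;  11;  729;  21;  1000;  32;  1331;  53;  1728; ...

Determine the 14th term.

Split by position mod 2 into 2 tracks.
Track A: 216, 343, 512, 729, 1000, 1331, 1728. The cubes 6³, 7³, 8³, ….
Track B: 1, 10, 11, 21, 32, 53. Each term equals the sum of the previous two.
Term 14 comes from track B (its 7th entry): 85.

85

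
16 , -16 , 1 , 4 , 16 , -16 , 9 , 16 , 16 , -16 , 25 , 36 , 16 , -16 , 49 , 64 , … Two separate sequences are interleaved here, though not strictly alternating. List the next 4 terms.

The slot pattern repeats as AABB (period 4), so there are 2 interleaved tracks.
Track A = 16, -16, 16, -16, 16, -16, 16, -16: the oscillation 16·(−1)^(n+1).
Track B = 1, 4, 9, 16, 25, 36, 49, 64: the squares 1², 2², 3², ….
Position 17 falls in track A as its term 9, giving 16.
Position 18 falls in track A as its term 10, giving -16.
Term 19 comes from track B (its 9th entry): 81.
Position 20 → track B, term 10 = 100.

16, -16, 81, 100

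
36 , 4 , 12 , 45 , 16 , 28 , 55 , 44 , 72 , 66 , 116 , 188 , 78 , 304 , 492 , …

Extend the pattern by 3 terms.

The slot pattern repeats as ABB (period 3), so there are 2 interleaved tracks.
Track A = 36, 45, 55, 66, 78: triangular numbers starting at T_8.
Track B = 4, 12, 16, 28, 44, 72, 116, 188, 304, 492: Fibonacci-style (each term is the sum of the two before it).
Position 16 falls in track A as its term 6, giving 91.
Term 17 comes from track B (its 11th entry): 796.
Position 18 → track B, term 12 = 1288.

91, 796, 1288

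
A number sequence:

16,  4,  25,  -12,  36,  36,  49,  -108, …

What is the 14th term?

Taking every 2nd term gives 2 separate tracks.
Stream A: 16, 25, 36, 49. The squares 4², 5², 6², ….
Stream B: 4, -12, 36, -108. Geometric, ×-3 each step.
Term 14 comes from stream B (its 7th entry): 2916.

2916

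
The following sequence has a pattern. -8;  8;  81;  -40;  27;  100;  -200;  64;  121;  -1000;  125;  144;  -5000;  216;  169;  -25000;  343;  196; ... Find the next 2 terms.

-125000, 512

Read the sequence 3 terms at a time; column i is its own pattern.
Subsequence A is -8, -40, -200, -1000, -5000, -25000, which is geometric with ratio 5.
Subsequence B is 8, 27, 64, 125, 216, 343, which is consecutive cubes n³ from n = 2.
Subsequence C is 81, 100, 121, 144, 169, 196, which is consecutive squares n² from n = 9.
Position 19 → subsequence A, term 7 = -125000.
Position 20 → subsequence B, term 7 = 512.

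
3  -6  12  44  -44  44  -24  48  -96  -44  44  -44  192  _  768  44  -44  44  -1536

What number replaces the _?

-384

Positions follow the repeating pattern AAABBB; grouping by letter gives 2 tracks.
Stream A: 3, -6, 12, -24, 48, -96, 192, ?, 768, -1536 (geometric with ratio -2).
Stream B: 44, -44, 44, -44, 44, -44, 44, -44, 44 (the oscillation 44·(−1)^(n+1)).
The gap is stream A's term 8; the rule gives -384.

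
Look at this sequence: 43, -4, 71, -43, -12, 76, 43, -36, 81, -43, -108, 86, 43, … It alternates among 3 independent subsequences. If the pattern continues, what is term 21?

101

Split by position mod 3 into 3 tracks.
Track A: 43, -43, 43, -43, 43 (the oscillation 43·(−1)^(n+1)).
Track B: -4, -12, -36, -108 (geometric, ×3 each step).
Track C: 71, 76, 81, 86 (adding 5 each time).
The 21st slot belongs to track C; its 7th term is 101.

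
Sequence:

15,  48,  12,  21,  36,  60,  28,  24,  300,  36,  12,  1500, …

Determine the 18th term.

37500

The terms cycle through 3 interleaved subsequences.
Track A is 15, 21, 28, 36, which is triangular numbers n(n+1)/2 for n = 5, 6, ….
Track B is 48, 36, 24, 12, which is arithmetic with common difference −12.
Track C is 12, 60, 300, 1500, which is geometric, ×5 each step.
Position 18 falls in track C as its term 6, giving 37500.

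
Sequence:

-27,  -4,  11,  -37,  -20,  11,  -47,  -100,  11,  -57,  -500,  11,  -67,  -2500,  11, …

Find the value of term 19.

-87

Split by position mod 3 into 3 tracks.
Track A: -27, -37, -47, -57, -67 (arithmetic, step −10).
Track B: -4, -20, -100, -500, -2500 (geometric with ratio 5).
Track C: 11, 11, 11, 11, 11 (the constant sequence 11).
The 19th slot belongs to track A; its 7th term is -87.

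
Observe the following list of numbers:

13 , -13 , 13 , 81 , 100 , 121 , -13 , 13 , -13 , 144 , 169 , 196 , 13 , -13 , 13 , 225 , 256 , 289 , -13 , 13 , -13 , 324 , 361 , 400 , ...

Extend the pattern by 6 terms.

Reading positions in blocks of 6 reveals the pattern AAABBB — 2 tracks woven together.
Stream A: 13, -13, 13, -13, 13, -13, 13, -13, 13, -13, 13, -13 (oscillating between 13 and -13).
Stream B: 81, 100, 121, 144, 169, 196, 225, 256, 289, 324, 361, 400 (consecutive squares n² from n = 9).
Term 25 comes from stream A (its 13th entry): 13.
Position 26 → stream A, term 14 = -13.
Term 27 comes from stream A (its 15th entry): 13.
Term 28 comes from stream B (its 13th entry): 441.
Position 29 falls in stream B as its term 14, giving 484.
The 30th slot belongs to stream B; its 15th term is 529.

13, -13, 13, 441, 484, 529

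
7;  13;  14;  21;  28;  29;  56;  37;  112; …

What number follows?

45

Odd-indexed and even-indexed terms follow separate rules.
Subsequence A = 7, 14, 28, 56, 112: a geometric progression (common ratio 2).
Subsequence B = 13, 21, 29, 37: linear: a_n = 5 + 8·n.
Position 10 → subsequence B, term 5 = 45.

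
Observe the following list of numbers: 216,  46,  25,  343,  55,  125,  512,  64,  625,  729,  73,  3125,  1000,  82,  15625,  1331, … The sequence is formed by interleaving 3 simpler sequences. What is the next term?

Split by position mod 3 into 3 tracks.
Subsequence A: 216, 343, 512, 729, 1000, 1331. Consecutive cubes n³ from n = 6.
Subsequence B: 46, 55, 64, 73, 82. Arithmetic, step +9.
Subsequence C: 25, 125, 625, 3125, 15625. Successive powers of 5.
The 17th slot belongs to subsequence B; its 6th term is 91.

91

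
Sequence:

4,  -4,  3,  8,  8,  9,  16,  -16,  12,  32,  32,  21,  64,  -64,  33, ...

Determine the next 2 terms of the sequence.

128, 128

Split by position mod 3: positions 1, 4, 7, … form one track, and each other residue class forms its own.
Subsequence A is 4, 8, 16, 32, 64, which is powers 2^2, 2^3, 2^4, ….
Subsequence B is -4, 8, -16, 32, -64, which is a geometric progression (common ratio -2).
Subsequence C is 3, 9, 12, 21, 33, which is Fibonacci-style (each term is the sum of the two before it).
Term 16 comes from subsequence A (its 6th entry): 128.
Term 17 comes from subsequence B (its 6th entry): 128.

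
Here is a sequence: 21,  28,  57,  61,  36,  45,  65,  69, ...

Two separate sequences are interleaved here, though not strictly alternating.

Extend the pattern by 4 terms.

Positions follow the repeating pattern AABB; grouping by letter gives 2 tracks.
Subsequence A: 21, 28, 36, 45 — triangular numbers starting at T_6.
Subsequence B: 57, 61, 65, 69 — adding 4 each time.
Position 9 → subsequence A, term 5 = 55.
Position 10 falls in subsequence A as its term 6, giving 66.
The 11th slot belongs to subsequence B; its 5th term is 73.
Position 12 falls in subsequence B as its term 6, giving 77.

55, 66, 73, 77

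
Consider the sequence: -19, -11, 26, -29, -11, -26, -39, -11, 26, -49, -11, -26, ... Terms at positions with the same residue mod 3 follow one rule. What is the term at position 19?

-79

Split by position mod 3 into 3 tracks.
Track A: -19, -29, -39, -49 — arithmetic with common difference −10.
Track B: -11, -11, -11, -11 — constant -11.
Track C: 26, -26, 26, -26 — the oscillation 26·(−1)^(n+1).
Position 19 falls in track A as its term 7, giving -79.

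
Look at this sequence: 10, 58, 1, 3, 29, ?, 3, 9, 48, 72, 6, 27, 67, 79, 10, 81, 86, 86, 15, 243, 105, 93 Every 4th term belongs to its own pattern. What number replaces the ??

The terms cycle through 4 interleaved subsequences.
Stream A is 10, 29, 48, 67, 86, 105, which is arithmetic, step +19.
Stream B is 58, ?, 72, 79, 86, 93, which is arithmetic, step +7.
Stream C is 1, 3, 6, 10, 15, which is triangular numbers n(n+1)/2 for n = 1, 2, ….
Stream D is 3, 9, 27, 81, 243, which is powers of 3.
Stream B's pattern makes the blank 65.

65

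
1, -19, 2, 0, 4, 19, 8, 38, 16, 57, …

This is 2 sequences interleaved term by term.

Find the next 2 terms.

32, 76

Positions 1, 3, 5, … form one subsequence and positions 2, 4, 6, … form another.
Track A is 1, 2, 4, 8, 16, which is successive powers of 2.
Track B is -19, 0, 19, 38, 57, which is linear: a_n = -38 + 19·n.
Position 11 falls in track A as its term 6, giving 32.
Position 12 → track B, term 6 = 76.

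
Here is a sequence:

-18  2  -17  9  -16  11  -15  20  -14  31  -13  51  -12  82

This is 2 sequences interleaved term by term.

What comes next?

-11

Odd-indexed and even-indexed terms follow separate rules.
Track A is -18, -17, -16, -15, -14, -13, -12, which is arithmetic, step +1.
Track B is 2, 9, 11, 20, 31, 51, 82, which is Fibonacci-style (each term is the sum of the two before it).
Term 15 comes from track A (its 8th entry): -11.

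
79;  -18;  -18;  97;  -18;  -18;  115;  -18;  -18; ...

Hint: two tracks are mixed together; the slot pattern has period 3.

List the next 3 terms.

Reading positions in blocks of 3 reveals the pattern ABB — 2 tracks woven together.
Track A: 79, 97, 115 (adding 18 each time).
Track B: -18, -18, -18, -18, -18, -18 (always -18).
The 10th slot belongs to track A; its 4th term is 133.
The 11th slot belongs to track B; its 7th term is -18.
The 12th slot belongs to track B; its 8th term is -18.

133, -18, -18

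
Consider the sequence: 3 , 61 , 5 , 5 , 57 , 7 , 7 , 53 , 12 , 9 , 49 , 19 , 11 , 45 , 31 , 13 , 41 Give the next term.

Split by position mod 3: positions 1, 4, 7, … form one track, and each other residue class forms its own.
Track A = 3, 5, 7, 9, 11, 13: arithmetic with common difference +2.
Track B = 61, 57, 53, 49, 45, 41: arithmetic with common difference −4.
Track C = 5, 7, 12, 19, 31: a Fibonacci-like recurrence a_n = a_{n-1} + a_{n-2}.
Position 18 → track C, term 6 = 50.

50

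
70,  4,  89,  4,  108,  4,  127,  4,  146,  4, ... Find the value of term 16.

4

Taking every 2nd term gives 2 separate tracks.
Track A: 70, 89, 108, 127, 146 (adding 19 each time).
Track B: 4, 4, 4, 4, 4 (the constant sequence 4).
Term 16 comes from track B (its 8th entry): 4.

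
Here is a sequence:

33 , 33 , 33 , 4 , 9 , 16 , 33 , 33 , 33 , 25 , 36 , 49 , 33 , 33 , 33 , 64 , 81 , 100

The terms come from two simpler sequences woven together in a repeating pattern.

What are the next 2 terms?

33, 33

Positions follow the repeating pattern AAABBB; grouping by letter gives 2 tracks.
Subsequence A: 33, 33, 33, 33, 33, 33, 33, 33, 33 — constant 33.
Subsequence B: 4, 9, 16, 25, 36, 49, 64, 81, 100 — consecutive squares n² from n = 2.
Position 19 → subsequence A, term 10 = 33.
The 20th slot belongs to subsequence A; its 11th term is 33.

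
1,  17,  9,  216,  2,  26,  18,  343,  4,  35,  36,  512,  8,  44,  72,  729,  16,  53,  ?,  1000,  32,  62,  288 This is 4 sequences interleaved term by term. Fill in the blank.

144

The terms cycle through 4 interleaved subsequences.
Stream A: 1, 2, 4, 8, 16, 32 (powers of 2).
Stream B: 17, 26, 35, 44, 53, 62 (arithmetic with common difference +9).
Stream C: 9, 18, 36, 72, ?, 288 (multiplying by 2 each time).
Stream D: 216, 343, 512, 729, 1000 (perfect cubes starting at 6³).
Filling stream C at index 5 by its rule yields 144.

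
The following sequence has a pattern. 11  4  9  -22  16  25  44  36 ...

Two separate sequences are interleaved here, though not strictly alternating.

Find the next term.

49

The slot pattern repeats as ABB (period 3), so there are 2 interleaved tracks.
Subsequence A: 11, -22, 44 (multiplying by -2 each time).
Subsequence B: 4, 9, 16, 25, 36 (perfect squares starting at 2²).
Position 9 falls in subsequence B as its term 6, giving 49.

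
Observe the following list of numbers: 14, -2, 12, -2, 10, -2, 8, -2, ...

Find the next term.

The terms cycle through 2 interleaved subsequences.
Subsequence A = 14, 12, 10, 8: subtracting 2 each time.
Subsequence B = -2, -2, -2, -2: always -2.
The 9th slot belongs to subsequence A; its 5th term is 6.

6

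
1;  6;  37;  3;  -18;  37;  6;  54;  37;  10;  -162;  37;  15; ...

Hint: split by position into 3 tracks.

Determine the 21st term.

The terms cycle through 3 interleaved subsequences.
Subsequence A is 1, 3, 6, 10, 15, which is triangular numbers n(n+1)/2 for n = 1, 2, ….
Subsequence B is 6, -18, 54, -162, which is a geometric progression (common ratio -3).
Subsequence C is 37, 37, 37, 37, which is always 37.
Position 21 falls in subsequence C as its term 7, giving 37.

37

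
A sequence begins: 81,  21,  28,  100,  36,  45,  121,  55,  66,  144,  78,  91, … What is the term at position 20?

171

The slot pattern repeats as ABB (period 3), so there are 2 interleaved tracks.
Subsequence A: 81, 100, 121, 144 — consecutive squares n² from n = 9.
Subsequence B: 21, 28, 36, 45, 55, 66, 78, 91 — triangular numbers n(n+1)/2 for n = 6, 7, ….
The 20th slot belongs to subsequence B; its 13th term is 171.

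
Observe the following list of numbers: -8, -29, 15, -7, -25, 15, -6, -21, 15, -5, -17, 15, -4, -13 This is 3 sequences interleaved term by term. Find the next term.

Split by position mod 3 into 3 tracks.
Subsequence A: -8, -7, -6, -5, -4. Arithmetic with common difference +1.
Subsequence B: -29, -25, -21, -17, -13. Arithmetic, step +4.
Subsequence C: 15, 15, 15, 15. Always 15.
Position 15 → subsequence C, term 5 = 15.

15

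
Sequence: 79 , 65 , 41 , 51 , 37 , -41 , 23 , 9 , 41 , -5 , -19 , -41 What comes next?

-33

Reading positions in blocks of 3 reveals the pattern AAB — 2 tracks woven together.
Stream A = 79, 65, 51, 37, 23, 9, -5, -19: linear: a_n = 93 − 14·n.
Stream B = 41, -41, 41, -41: alternating ±41.
The 13th slot belongs to stream A; its 9th term is -33.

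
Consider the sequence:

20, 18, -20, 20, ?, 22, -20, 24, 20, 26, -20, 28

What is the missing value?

20

Positions 1, 3, 5, … form one subsequence and positions 2, 4, 6, … form another.
Subsequence A = 20, -20, ?, -20, 20, -20: oscillating between 20 and -20.
Subsequence B = 18, 20, 22, 24, 26, 28: arithmetic, step +2.
Filling subsequence A at index 3 by its rule yields 20.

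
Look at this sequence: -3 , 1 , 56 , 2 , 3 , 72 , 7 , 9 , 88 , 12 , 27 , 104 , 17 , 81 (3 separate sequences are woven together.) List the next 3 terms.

120, 22, 243

Taking every 3rd term gives 3 separate tracks.
Subsequence A: -3, 2, 7, 12, 17 (arithmetic with common difference +5).
Subsequence B: 1, 3, 9, 27, 81 (powers of 3).
Subsequence C: 56, 72, 88, 104 (linear: a_n = 40 + 16·n).
Position 15 → subsequence C, term 5 = 120.
Position 16 falls in subsequence A as its term 6, giving 22.
Position 17 → subsequence B, term 6 = 243.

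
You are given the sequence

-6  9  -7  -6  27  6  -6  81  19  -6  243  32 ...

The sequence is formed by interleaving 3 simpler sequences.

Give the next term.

-6

Split by position mod 3 into 3 tracks.
Track A = -6, -6, -6, -6: the constant sequence -6.
Track B = 9, 27, 81, 243: powers of 3.
Track C = -7, 6, 19, 32: linear: a_n = -20 + 13·n.
Position 13 falls in track A as its term 5, giving -6.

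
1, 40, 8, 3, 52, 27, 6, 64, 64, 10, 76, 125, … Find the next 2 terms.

15, 88

The terms cycle through 3 interleaved subsequences.
Subsequence A = 1, 3, 6, 10: triangular numbers starting at T_1.
Subsequence B = 40, 52, 64, 76: adding 12 each time.
Subsequence C = 8, 27, 64, 125: the cubes 2³, 3³, 4³, ….
Position 13 → subsequence A, term 5 = 15.
The 14th slot belongs to subsequence B; its 5th term is 88.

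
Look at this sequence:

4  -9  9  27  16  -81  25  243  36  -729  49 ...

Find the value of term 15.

Taking every 2nd term gives 2 separate tracks.
Track A: 4, 9, 16, 25, 36, 49 (the squares 2², 3², 4², …).
Track B: -9, 27, -81, 243, -729 (geometric, ×-3 each step).
The 15th slot belongs to track A; its 8th term is 81.

81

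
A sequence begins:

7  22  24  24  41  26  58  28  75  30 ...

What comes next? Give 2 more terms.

92, 32

The terms cycle through 2 interleaved subsequences.
Track A: 7, 24, 41, 58, 75. Linear: a_n = -10 + 17·n.
Track B: 22, 24, 26, 28, 30. Linear: a_n = 20 + 2·n.
Term 11 comes from track A (its 6th entry): 92.
Term 12 comes from track B (its 6th entry): 32.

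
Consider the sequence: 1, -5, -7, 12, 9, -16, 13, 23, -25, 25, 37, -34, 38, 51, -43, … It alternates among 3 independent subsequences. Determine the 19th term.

101

The terms cycle through 3 interleaved subsequences.
Track A: 1, 12, 13, 25, 38 (Fibonacci-style (each term is the sum of the two before it)).
Track B: -5, 9, 23, 37, 51 (arithmetic, step +14).
Track C: -7, -16, -25, -34, -43 (arithmetic, step −9).
Position 19 → track A, term 7 = 101.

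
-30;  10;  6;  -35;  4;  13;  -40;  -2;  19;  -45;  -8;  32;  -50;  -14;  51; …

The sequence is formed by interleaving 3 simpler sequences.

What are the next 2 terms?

Split by position mod 3: positions 1, 4, 7, … form one track, and each other residue class forms its own.
Track A: -30, -35, -40, -45, -50. Arithmetic with common difference −5.
Track B: 10, 4, -2, -8, -14. Subtracting 6 each time.
Track C: 6, 13, 19, 32, 51. Fibonacci-style (each term is the sum of the two before it).
Position 16 falls in track A as its term 6, giving -55.
Position 17 falls in track B as its term 6, giving -20.

-55, -20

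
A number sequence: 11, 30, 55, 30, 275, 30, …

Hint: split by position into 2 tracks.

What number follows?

Odd-indexed and even-indexed terms follow separate rules.
Stream A: 11, 55, 275 (geometric with ratio 5).
Stream B: 30, 30, 30 (constant 30).
Term 7 comes from stream A (its 4th entry): 1375.

1375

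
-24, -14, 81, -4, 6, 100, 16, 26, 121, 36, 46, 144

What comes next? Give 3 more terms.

Positions follow the repeating pattern AAB; grouping by letter gives 2 tracks.
Subsequence A = -24, -14, -4, 6, 16, 26, 36, 46: arithmetic with common difference +10.
Subsequence B = 81, 100, 121, 144: the squares 9², 10², 11², ….
Position 13 → subsequence A, term 9 = 56.
Position 14 falls in subsequence A as its term 10, giving 66.
Position 15 falls in subsequence B as its term 5, giving 169.

56, 66, 169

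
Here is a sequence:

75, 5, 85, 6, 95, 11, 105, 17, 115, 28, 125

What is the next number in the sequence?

45

Split by position mod 2 into 2 tracks.
Subsequence A: 75, 85, 95, 105, 115, 125 — arithmetic, step +10.
Subsequence B: 5, 6, 11, 17, 28 — each term equals the sum of the previous two.
Position 12 → subsequence B, term 6 = 45.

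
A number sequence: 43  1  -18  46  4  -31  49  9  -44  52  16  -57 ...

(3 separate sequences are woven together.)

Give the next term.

55

The terms cycle through 3 interleaved subsequences.
Stream A: 43, 46, 49, 52. Adding 3 each time.
Stream B: 1, 4, 9, 16. The squares 1², 2², 3², ….
Stream C: -18, -31, -44, -57. Linear: a_n = -5 − 13·n.
Position 13 falls in stream A as its term 5, giving 55.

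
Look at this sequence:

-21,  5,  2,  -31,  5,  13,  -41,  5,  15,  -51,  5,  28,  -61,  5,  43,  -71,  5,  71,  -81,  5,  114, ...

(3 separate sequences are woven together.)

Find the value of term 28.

Split by position mod 3: positions 1, 4, 7, … form one track, and each other residue class forms its own.
Stream A: -21, -31, -41, -51, -61, -71, -81 (linear: a_n = -11 − 10·n).
Stream B: 5, 5, 5, 5, 5, 5, 5 (constant 5).
Stream C: 2, 13, 15, 28, 43, 71, 114 (each term equals the sum of the previous two).
Position 28 → stream A, term 10 = -111.

-111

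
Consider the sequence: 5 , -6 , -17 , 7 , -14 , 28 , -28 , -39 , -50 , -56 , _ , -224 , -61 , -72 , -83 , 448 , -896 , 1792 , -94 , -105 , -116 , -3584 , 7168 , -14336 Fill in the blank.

112

Reading positions in blocks of 6 reveals the pattern AAABBB — 2 tracks woven together.
Track A: 5, -6, -17, -28, -39, -50, -61, -72, -83, -94, -105, -116 (linear: a_n = 16 − 11·n).
Track B: 7, -14, 28, -56, ?, -224, 448, -896, 1792, -3584, 7168, -14336 (a geometric progression (common ratio -2)).
Track B's pattern makes the blank 112.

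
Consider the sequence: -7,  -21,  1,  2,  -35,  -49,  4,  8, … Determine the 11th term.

16

Reading positions in blocks of 4 reveals the pattern AABB — 2 tracks woven together.
Subsequence A: -7, -21, -35, -49 (arithmetic, step −14).
Subsequence B: 1, 2, 4, 8 (successive powers of 2).
Position 11 → subsequence B, term 5 = 16.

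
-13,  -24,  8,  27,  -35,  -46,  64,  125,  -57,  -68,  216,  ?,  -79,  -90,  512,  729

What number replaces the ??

Reading positions in blocks of 4 reveals the pattern AABB — 2 tracks woven together.
Subsequence A: -13, -24, -35, -46, -57, -68, -79, -90 (arithmetic with common difference −11).
Subsequence B: 8, 27, 64, 125, 216, ?, 512, 729 (the cubes 2³, 3³, 4³, …).
Filling subsequence B at index 6 by its rule yields 343.

343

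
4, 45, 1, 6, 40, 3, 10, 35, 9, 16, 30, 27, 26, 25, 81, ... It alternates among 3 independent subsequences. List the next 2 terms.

42, 20

The terms cycle through 3 interleaved subsequences.
Subsequence A is 4, 6, 10, 16, 26, which is each term equals the sum of the previous two.
Subsequence B is 45, 40, 35, 30, 25, which is subtracting 5 each time.
Subsequence C is 1, 3, 9, 27, 81, which is powers of 3.
The 16th slot belongs to subsequence A; its 6th term is 42.
Position 17 falls in subsequence B as its term 6, giving 20.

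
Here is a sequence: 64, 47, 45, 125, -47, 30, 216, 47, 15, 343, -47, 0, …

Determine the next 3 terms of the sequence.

Read the sequence 3 terms at a time; column i is its own pattern.
Track A: 64, 125, 216, 343 — the cubes 4³, 5³, 6³, ….
Track B: 47, -47, 47, -47 — oscillating between 47 and -47.
Track C: 45, 30, 15, 0 — arithmetic with common difference −15.
Term 13 comes from track A (its 5th entry): 512.
Position 14 falls in track B as its term 5, giving 47.
Position 15 falls in track C as its term 5, giving -15.

512, 47, -15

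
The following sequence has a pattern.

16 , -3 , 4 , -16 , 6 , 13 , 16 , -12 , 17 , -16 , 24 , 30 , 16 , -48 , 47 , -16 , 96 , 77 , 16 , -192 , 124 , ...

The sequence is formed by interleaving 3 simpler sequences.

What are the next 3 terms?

-16, 384, 201

The terms cycle through 3 interleaved subsequences.
Track A: 16, -16, 16, -16, 16, -16, 16 (the oscillation 16·(−1)^(n+1)).
Track B: -3, 6, -12, 24, -48, 96, -192 (multiplying by -2 each time).
Track C: 4, 13, 17, 30, 47, 77, 124 (each term equals the sum of the previous two).
Position 22 falls in track A as its term 8, giving -16.
The 23rd slot belongs to track B; its 8th term is 384.
Term 24 comes from track C (its 8th entry): 201.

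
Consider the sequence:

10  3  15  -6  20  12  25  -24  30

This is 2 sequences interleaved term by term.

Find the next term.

Taking every 2nd term gives 2 separate tracks.
Stream A: 10, 15, 20, 25, 30. Linear: a_n = 5 + 5·n.
Stream B: 3, -6, 12, -24. Geometric with ratio -2.
Term 10 comes from stream B (its 5th entry): 48.

48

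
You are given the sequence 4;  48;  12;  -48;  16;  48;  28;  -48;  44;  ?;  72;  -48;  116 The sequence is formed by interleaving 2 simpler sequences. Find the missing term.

Odd-indexed and even-indexed terms follow separate rules.
Stream A: 4, 12, 16, 28, 44, 72, 116 (a Fibonacci-like recurrence a_n = a_{n-1} + a_{n-2}).
Stream B: 48, -48, 48, -48, ?, -48 (oscillating between 48 and -48).
The gap is stream B's term 5; the rule gives 48.

48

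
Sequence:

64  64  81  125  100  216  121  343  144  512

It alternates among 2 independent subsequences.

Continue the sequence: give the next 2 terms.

169, 729

Positions 1, 3, 5, … form one subsequence and positions 2, 4, 6, … form another.
Track A: 64, 81, 100, 121, 144 (consecutive squares n² from n = 8).
Track B: 64, 125, 216, 343, 512 (perfect cubes starting at 4³).
Position 11 → track A, term 6 = 169.
Position 12 → track B, term 6 = 729.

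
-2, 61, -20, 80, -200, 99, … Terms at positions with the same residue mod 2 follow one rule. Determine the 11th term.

-200000

The terms cycle through 2 interleaved subsequences.
Track A: -2, -20, -200 — multiplying by 10 each time.
Track B: 61, 80, 99 — linear: a_n = 42 + 19·n.
The 11th slot belongs to track A; its 6th term is -200000.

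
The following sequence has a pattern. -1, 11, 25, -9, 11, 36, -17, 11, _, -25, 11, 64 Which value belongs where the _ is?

The terms cycle through 3 interleaved subsequences.
Track A = -1, -9, -17, -25: arithmetic with common difference −8.
Track B = 11, 11, 11, 11: always 11.
Track C = 25, 36, ?, 64: the squares 5², 6², 7², ….
Filling track C at index 3 by its rule yields 49.

49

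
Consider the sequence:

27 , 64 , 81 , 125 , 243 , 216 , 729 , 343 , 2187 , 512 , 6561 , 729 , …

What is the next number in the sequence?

19683

Odd-indexed and even-indexed terms follow separate rules.
Subsequence A: 27, 81, 243, 729, 2187, 6561. Successive powers of 3.
Subsequence B: 64, 125, 216, 343, 512, 729. Consecutive cubes n³ from n = 4.
Position 13 → subsequence A, term 7 = 19683.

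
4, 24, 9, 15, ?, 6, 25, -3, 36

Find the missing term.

Split by position mod 2 into 2 tracks.
Track A: 4, 9, ?, 25, 36 (perfect squares starting at 2²).
Track B: 24, 15, 6, -3 (linear: a_n = 33 − 9·n).
Track A's pattern makes the blank 16.

16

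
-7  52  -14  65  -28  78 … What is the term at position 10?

104

Taking every 2nd term gives 2 separate tracks.
Subsequence A: -7, -14, -28 (a geometric progression (common ratio 2)).
Subsequence B: 52, 65, 78 (arithmetic with common difference +13).
The 10th slot belongs to subsequence B; its 5th term is 104.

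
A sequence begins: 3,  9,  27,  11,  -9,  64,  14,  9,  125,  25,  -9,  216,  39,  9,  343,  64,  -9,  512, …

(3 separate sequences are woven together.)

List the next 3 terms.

Read the sequence 3 terms at a time; column i is its own pattern.
Stream A = 3, 11, 14, 25, 39, 64: Fibonacci-style (each term is the sum of the two before it).
Stream B = 9, -9, 9, -9, 9, -9: the oscillation 9·(−1)^(n+1).
Stream C = 27, 64, 125, 216, 343, 512: consecutive cubes n³ from n = 3.
Position 19 → stream A, term 7 = 103.
Position 20 falls in stream B as its term 7, giving 9.
Position 21 → stream C, term 7 = 729.

103, 9, 729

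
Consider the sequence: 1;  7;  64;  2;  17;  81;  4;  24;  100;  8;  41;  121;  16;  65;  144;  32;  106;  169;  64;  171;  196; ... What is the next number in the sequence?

128

Taking every 3rd term gives 3 separate tracks.
Stream A = 1, 2, 4, 8, 16, 32, 64: successive powers of 2.
Stream B = 7, 17, 24, 41, 65, 106, 171: each term equals the sum of the previous two.
Stream C = 64, 81, 100, 121, 144, 169, 196: the squares 8², 9², 10², ….
Position 22 → stream A, term 8 = 128.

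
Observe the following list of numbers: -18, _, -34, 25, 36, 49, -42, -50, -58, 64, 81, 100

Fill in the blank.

-26

Positions follow the repeating pattern AAABBB; grouping by letter gives 2 tracks.
Track A: -18, ?, -34, -42, -50, -58 — linear: a_n = -10 − 8·n.
Track B: 25, 36, 49, 64, 81, 100 — the squares 5², 6², 7², ….
The gap is track A's term 2; the rule gives -26.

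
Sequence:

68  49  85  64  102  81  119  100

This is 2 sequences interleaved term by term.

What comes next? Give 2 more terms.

136, 121

Odd-indexed and even-indexed terms follow separate rules.
Stream A: 68, 85, 102, 119 — arithmetic with common difference +17.
Stream B: 49, 64, 81, 100 — consecutive squares n² from n = 7.
Position 9 → stream A, term 5 = 136.
Position 10 → stream B, term 5 = 121.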